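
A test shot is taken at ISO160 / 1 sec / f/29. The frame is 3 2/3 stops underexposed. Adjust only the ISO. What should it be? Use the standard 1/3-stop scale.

ISO 2000

Underexposed by 3 2/3 stops → need 3 2/3 stops brighter.
ISO: 160 → 200 → 250 → 320 → 400 → 500 → 640 → 800 → 1000 → 1250 → 1600 → 2000.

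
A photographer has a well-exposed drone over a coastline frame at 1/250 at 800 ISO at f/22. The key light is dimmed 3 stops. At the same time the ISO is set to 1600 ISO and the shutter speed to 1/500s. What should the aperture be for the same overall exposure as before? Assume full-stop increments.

Scene light: 3 stops darker.
ISO: 800 → 1600 — 1 stop raised (brighter).
Shutter speed: 1/250 → 1/500 — 1 stop shorter (darker).
Net so far: 3 stops darker. Aperture: f/22 → f/16 → f/11 → f/8.

f/8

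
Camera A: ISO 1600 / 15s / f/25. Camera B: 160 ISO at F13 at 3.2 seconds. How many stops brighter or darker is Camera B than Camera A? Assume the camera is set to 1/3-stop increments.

Aperture: f/25 → f/22 → f/20 → f/18 → f/16 → f/14 → f/13 — 2 stops wider (brighter).
Shutter speed: 15 → 13 → 10 → 8 → 6 → 5 → 4 → 3.2 — 2 1/3 stops shorter (darker).
ISO: 1600 → 1250 → 1000 → 800 → 640 → 500 → 400 → 320 → 250 → 200 → 160 — 3 1/3 stops dropped (darker).
Net: +2 −2 1/3 −3 1/3 = −3 2/3 stops.

3 2/3 stops darker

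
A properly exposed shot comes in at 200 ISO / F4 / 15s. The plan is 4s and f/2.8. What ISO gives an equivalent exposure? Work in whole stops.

ISO 400

Shutter speed: 15 → 8 → 4 — 2 stops faster (darker).
Aperture: f/4 → f/2.8 — 1 stop wider (brighter).
Net change so far: 1 stop darker. Offset with the ISO: 200 → 400.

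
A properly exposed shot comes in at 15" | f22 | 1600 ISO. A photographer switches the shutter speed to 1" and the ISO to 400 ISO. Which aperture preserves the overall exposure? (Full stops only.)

f/2.8

Shutter speed: 15 → 8 → 4 → 2 → 1 — 4 stops faster (darker).
ISO: 1600 → 800 → 400 — 2 stops dropped (darker).
Net change so far: 6 stops darker. Offset with the aperture: f/22 → f/16 → f/11 → f/8 → f/5.6 → f/4 → f/2.8.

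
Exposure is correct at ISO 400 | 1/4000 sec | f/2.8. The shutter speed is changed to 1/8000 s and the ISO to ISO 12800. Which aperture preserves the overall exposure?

f/11

Shutter speed: 1/4000 → 1/8000 — 1 stop faster (darker).
ISO: 400 → 800 → 1600 → 3200 → 6400 → 12800 — 5 stops raised (brighter).
Net change so far: 4 stops brighter. Offset with the aperture: f/2.8 → f/4 → f/5.6 → f/8 → f/11.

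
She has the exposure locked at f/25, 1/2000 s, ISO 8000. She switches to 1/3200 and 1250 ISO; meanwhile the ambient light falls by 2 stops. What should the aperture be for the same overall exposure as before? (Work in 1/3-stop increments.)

Scene light: 2 stops darker.
Shutter speed: 1/2000 → 1/2500 → 1/3200 — 2/3 stop shorter (darker).
ISO: 8000 → 6400 → 5000 → 4000 → 3200 → 2500 → 2000 → 1600 → 1250 — 2 2/3 stops lower (darker).
Net so far: 5 1/3 stops darker. Aperture: f/25 → f/22 → f/20 → f/18 → f/16 → f/14 → f/13 → f/11 → f/10 → f/9 → f/8 → f/7.1 → f/6.3 → f/5.6 → f/5 → f/4.5 → f/4.

f/4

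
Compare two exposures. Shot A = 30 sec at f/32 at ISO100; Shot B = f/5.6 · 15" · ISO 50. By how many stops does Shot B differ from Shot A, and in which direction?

Aperture: f/32 → f/22 → f/16 → f/11 → f/8 → f/5.6 — 5 stops wider (brighter).
Shutter speed: 30 → 15 — 1 stop shorter (darker).
ISO: 100 → 50 — 1 stop lower (darker).
Net: +5 −1 −1 = +3 stops.

3 stops brighter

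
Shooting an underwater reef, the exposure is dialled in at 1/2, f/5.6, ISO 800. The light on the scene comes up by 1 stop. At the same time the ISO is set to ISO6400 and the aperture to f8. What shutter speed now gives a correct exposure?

Scene light: 1 stop brighter.
ISO: 800 → 1600 → 3200 → 6400 — 3 stops raised (brighter).
Aperture: f/5.6 → f/8 — 1 stop smaller aperture (darker).
Net so far: 3 stops brighter. Shutter speed: 1/2 → 1/4 → 1/8 → 1/15.

1/15s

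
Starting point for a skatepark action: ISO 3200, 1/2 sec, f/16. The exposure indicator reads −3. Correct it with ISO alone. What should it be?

ISO 25600

Underexposed by 3 stops → need 3 stops brighter.
ISO: 3200 → 6400 → 12800 → 25600.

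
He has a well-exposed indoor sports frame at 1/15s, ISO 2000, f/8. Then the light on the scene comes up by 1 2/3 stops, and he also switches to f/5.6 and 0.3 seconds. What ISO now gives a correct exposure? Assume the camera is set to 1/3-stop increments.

ISO 64

Scene light: 1 2/3 stops brighter.
Aperture: f/8 → f/7.1 → f/6.3 → f/5.6 — 1 stop wider (brighter).
Shutter speed: 1/15 → 1/13 → 1/10 → 1/8 → 1/6 → 1/5 → 1/4 → 0.3 — 2 1/3 stops slower (brighter).
Net so far: 5 stops brighter. ISO: 2000 → 1600 → 1250 → 1000 → 800 → 640 → 500 → 400 → 320 → 250 → 200 → 160 → 125 → 100 → 80 → 64.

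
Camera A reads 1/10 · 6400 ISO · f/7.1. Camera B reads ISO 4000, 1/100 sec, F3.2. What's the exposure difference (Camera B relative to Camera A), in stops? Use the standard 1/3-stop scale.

1 2/3 stops darker

Aperture: f/7.1 → f/6.3 → f/5.6 → f/5 → f/4.5 → f/4 → f/3.5 → f/3.2 — 2 1/3 stops larger aperture (brighter).
Shutter speed: 1/10 → 1/13 → 1/15 → 1/20 → 1/25 → 1/30 → 1/40 → 1/50 → 1/60 → 1/80 → 1/100 — 3 1/3 stops faster (darker).
ISO: 6400 → 5000 → 4000 — 2/3 stop lower (darker).
Net: +2 1/3 −3 1/3 −2/3 = −1 2/3 stops.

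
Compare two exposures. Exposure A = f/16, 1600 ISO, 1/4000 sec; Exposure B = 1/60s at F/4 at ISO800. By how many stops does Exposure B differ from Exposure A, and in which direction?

Aperture: f/16 → f/11 → f/8 → f/5.6 → f/4 — 4 stops wider (brighter).
Shutter speed: 1/4000 → 1/2000 → 1/1000 → 1/500 → 1/250 → 1/125 → 1/60 — 6 stops longer (brighter).
ISO: 1600 → 800 — 1 stop lower (darker).
Net: +4 +6 −1 = +9 stops.

9 stops brighter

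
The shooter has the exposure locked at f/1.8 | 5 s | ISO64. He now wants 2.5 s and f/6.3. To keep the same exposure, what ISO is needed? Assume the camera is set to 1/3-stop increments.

Shutter speed: 5 → 4 → 3.2 → 2.5 — 1 stop shorter (darker).
Aperture: f/1.8 → f/2 → f/2.2 → f/2.5 → f/2.8 → f/3.2 → f/3.5 → f/4 → f/4.5 → f/5 → f/5.6 → f/6.3 — 3 2/3 stops stopped down (darker).
Net change so far: 4 2/3 stops darker. Offset with the ISO: 64 → 80 → 100 → 125 → 160 → 200 → 250 → 320 → 400 → 500 → 640 → 800 → 1000 → 1250 → 1600.

ISO 1600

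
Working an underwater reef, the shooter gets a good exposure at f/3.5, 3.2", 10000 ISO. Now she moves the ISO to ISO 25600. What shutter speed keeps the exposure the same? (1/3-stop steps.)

1.3 s

ISO: 10000 → 12800 → 16000 → 20000 → 25600 — 1 1/3 stops raised (brighter).
Need 1 1/3 stops darker from the shutter speed: 3.2 → 2.5 → 2 → 1.6 → 1.3.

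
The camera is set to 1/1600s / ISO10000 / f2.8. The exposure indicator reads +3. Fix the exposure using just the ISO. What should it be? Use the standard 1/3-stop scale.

ISO 1250

Overexposed by 3 stops → need 3 stops darker.
ISO: 10000 → 8000 → 6400 → 5000 → 4000 → 3200 → 2500 → 2000 → 1600 → 1250.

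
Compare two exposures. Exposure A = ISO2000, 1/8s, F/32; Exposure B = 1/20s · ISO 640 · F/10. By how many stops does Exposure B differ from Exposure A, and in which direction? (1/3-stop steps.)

1/3 stop brighter

Aperture: f/32 → f/29 → f/25 → f/22 → f/20 → f/18 → f/16 → f/14 → f/13 → f/11 → f/10 — 3 1/3 stops larger aperture (brighter).
Shutter speed: 1/8 → 1/10 → 1/13 → 1/15 → 1/20 — 1 1/3 stops faster (darker).
ISO: 2000 → 1600 → 1250 → 1000 → 800 → 640 — 1 2/3 stops lower (darker).
Net: +3 1/3 −1 1/3 −1 2/3 = +1/3 stops.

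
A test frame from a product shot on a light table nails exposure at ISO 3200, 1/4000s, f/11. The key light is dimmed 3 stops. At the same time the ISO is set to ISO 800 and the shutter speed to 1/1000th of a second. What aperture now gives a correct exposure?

f/4

Scene light: 3 stops darker.
ISO: 3200 → 1600 → 800 — 2 stops dropped (darker).
Shutter speed: 1/4000 → 1/2000 → 1/1000 — 2 stops longer (brighter).
Net so far: 3 stops darker. Aperture: f/11 → f/8 → f/5.6 → f/4.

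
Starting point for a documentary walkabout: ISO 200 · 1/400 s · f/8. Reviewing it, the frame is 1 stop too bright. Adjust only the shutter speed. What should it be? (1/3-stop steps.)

1/800s

Overexposed by 1 stop → need 1 stop darker.
Shutter speed: 1/400 → 1/500 → 1/640 → 1/800.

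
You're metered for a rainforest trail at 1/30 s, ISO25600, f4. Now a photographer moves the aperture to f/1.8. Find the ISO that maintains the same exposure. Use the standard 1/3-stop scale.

Aperture: f/4 → f/3.5 → f/3.2 → f/2.8 → f/2.5 → f/2.2 → f/2 → f/1.8 — 2 1/3 stops larger aperture (brighter).
Need 2 1/3 stops darker from the ISO: 25600 → 20000 → 16000 → 12800 → 10000 → 8000 → 6400 → 5000.

ISO 5000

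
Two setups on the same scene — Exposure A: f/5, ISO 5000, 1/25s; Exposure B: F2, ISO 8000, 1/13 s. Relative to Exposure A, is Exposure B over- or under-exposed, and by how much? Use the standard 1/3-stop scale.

4 1/3 stops brighter

Aperture: f/5 → f/4.5 → f/4 → f/3.5 → f/3.2 → f/2.8 → f/2.5 → f/2.2 → f/2 — 2 2/3 stops opened up (brighter).
Shutter speed: 1/25 → 1/20 → 1/15 → 1/13 — 1 stop slower (brighter).
ISO: 5000 → 6400 → 8000 — 2/3 stop higher (brighter).
Net: +2 2/3 +1 +2/3 = +4 1/3 stops.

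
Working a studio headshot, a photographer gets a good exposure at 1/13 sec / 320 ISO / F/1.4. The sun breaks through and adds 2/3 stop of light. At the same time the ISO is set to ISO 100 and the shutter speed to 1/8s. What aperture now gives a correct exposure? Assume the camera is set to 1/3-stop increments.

Scene light: 2/3 stop brighter.
ISO: 320 → 250 → 200 → 160 → 125 → 100 — 1 2/3 stops dropped (darker).
Shutter speed: 1/13 → 1/10 → 1/8 — 2/3 stop slower (brighter).
Net so far: 1/3 stop darker. Aperture: f/1.4 → f/1.2.

f/1.2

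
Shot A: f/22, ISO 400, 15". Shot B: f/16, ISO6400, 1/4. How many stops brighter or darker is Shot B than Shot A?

Aperture: f/22 → f/16 — 1 stop opened up (brighter).
Shutter speed: 15 → 8 → 4 → 2 → 1 → 1/2 → 1/4 — 6 stops faster (darker).
ISO: 400 → 800 → 1600 → 3200 → 6400 — 4 stops raised (brighter).
Net: +1 −6 +4 = −1 stop.

1 stop darker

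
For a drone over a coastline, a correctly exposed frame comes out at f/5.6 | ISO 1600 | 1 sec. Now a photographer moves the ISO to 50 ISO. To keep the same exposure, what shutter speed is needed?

30 s

ISO: 1600 → 800 → 400 → 200 → 100 → 50 — 5 stops dropped (darker).
Need 5 stops brighter from the shutter speed: 1 → 2 → 4 → 8 → 15 → 30.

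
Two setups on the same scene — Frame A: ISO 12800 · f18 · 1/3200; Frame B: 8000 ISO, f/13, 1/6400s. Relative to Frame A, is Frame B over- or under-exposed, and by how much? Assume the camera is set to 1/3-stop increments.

2/3 stop darker

Aperture: f/18 → f/16 → f/14 → f/13 — 1 stop opened up (brighter).
Shutter speed: 1/3200 → 1/4000 → 1/5000 → 1/6400 — 1 stop shorter (darker).
ISO: 12800 → 10000 → 8000 — 2/3 stop dropped (darker).
Net: +1 −1 −2/3 = −2/3 stops.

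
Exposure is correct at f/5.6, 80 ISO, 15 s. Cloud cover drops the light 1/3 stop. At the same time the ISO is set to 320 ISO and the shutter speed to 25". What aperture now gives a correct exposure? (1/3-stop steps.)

f/13

Scene light: 1/3 stop darker.
ISO: 80 → 100 → 125 → 160 → 200 → 250 → 320 — 2 stops higher (brighter).
Shutter speed: 15 → 20 → 25 — 2/3 stop slower (brighter).
Net so far: 2 1/3 stops brighter. Aperture: f/5.6 → f/6.3 → f/7.1 → f/8 → f/9 → f/10 → f/11 → f/13.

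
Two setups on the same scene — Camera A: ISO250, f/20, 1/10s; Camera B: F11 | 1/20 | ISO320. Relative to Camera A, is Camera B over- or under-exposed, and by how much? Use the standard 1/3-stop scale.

1 stop brighter

Aperture: f/20 → f/18 → f/16 → f/14 → f/13 → f/11 — 1 2/3 stops wider (brighter).
Shutter speed: 1/10 → 1/13 → 1/15 → 1/20 — 1 stop faster (darker).
ISO: 250 → 320 — 1/3 stop raised (brighter).
Net: +1 2/3 −1 +1/3 = +1 stop.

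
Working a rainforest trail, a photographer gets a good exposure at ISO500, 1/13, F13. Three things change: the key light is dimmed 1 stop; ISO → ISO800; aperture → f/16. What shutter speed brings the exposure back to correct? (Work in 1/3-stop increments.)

Scene light: 1 stop darker.
ISO: 500 → 640 → 800 — 2/3 stop higher (brighter).
Aperture: f/13 → f/14 → f/16 — 2/3 stop stopped down (darker).
Net so far: 1 stop darker. Shutter speed: 1/13 → 1/10 → 1/8 → 1/6.

1/6s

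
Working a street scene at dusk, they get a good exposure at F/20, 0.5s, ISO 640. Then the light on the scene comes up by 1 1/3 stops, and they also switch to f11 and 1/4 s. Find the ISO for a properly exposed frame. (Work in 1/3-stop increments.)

ISO 160

Scene light: 1 1/3 stops brighter.
Aperture: f/20 → f/18 → f/16 → f/14 → f/13 → f/11 — 1 2/3 stops opened up (brighter).
Shutter speed: 0.5 → 0.4 → 0.3 → 1/4 — 1 stop faster (darker).
Net so far: 2 stops brighter. ISO: 640 → 500 → 400 → 320 → 250 → 200 → 160.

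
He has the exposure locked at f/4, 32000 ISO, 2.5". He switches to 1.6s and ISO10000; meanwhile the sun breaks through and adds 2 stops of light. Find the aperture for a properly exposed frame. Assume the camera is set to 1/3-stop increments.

f/3.5

Scene light: 2 stops brighter.
Shutter speed: 2.5 → 2 → 1.6 — 2/3 stop faster (darker).
ISO: 32000 → 25600 → 20000 → 16000 → 12800 → 10000 — 1 2/3 stops dropped (darker).
Net so far: 1/3 stop darker. Aperture: f/4 → f/3.5.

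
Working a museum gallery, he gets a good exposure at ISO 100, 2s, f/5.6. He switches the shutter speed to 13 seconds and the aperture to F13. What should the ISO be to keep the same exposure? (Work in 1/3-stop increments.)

Shutter speed: 2 → 2.5 → 3.2 → 4 → 5 → 6 → 8 → 10 → 13 — 2 2/3 stops longer (brighter).
Aperture: f/5.6 → f/6.3 → f/7.1 → f/8 → f/9 → f/10 → f/11 → f/13 — 2 1/3 stops smaller aperture (darker).
Net change so far: 1/3 stop brighter. Offset with the ISO: 100 → 80.

ISO 80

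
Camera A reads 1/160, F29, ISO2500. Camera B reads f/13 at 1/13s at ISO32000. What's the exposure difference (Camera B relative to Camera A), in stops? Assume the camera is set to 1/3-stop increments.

9 2/3 stops brighter

Aperture: f/29 → f/25 → f/22 → f/20 → f/18 → f/16 → f/14 → f/13 — 2 1/3 stops opened up (brighter).
Shutter speed: 1/160 → 1/125 → 1/100 → 1/80 → 1/60 → 1/50 → 1/40 → 1/30 → 1/25 → 1/20 → 1/15 → 1/13 — 3 2/3 stops longer (brighter).
ISO: 2500 → 3200 → 4000 → 5000 → 6400 → 8000 → 10000 → 12800 → 16000 → 20000 → 25600 → 32000 — 3 2/3 stops higher (brighter).
Net: +2 1/3 +3 2/3 +3 2/3 = +9 2/3 stops.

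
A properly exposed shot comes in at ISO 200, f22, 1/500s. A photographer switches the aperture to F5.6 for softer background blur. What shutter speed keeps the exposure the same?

Aperture: f/22 → f/16 → f/11 → f/8 → f/5.6 — 4 stops opened up (brighter).
Need 4 stops darker from the shutter speed: 1/500 → 1/1000 → 1/2000 → 1/4000 → 1/8000.

1/8000s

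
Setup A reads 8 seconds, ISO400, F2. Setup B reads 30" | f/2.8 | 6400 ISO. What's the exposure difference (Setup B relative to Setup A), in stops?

5 stops brighter

Aperture: f/2 → f/2.8 — 1 stop stopped down (darker).
Shutter speed: 8 → 15 → 30 — 2 stops longer (brighter).
ISO: 400 → 800 → 1600 → 3200 → 6400 — 4 stops higher (brighter).
Net: −1 +2 +4 = +5 stops.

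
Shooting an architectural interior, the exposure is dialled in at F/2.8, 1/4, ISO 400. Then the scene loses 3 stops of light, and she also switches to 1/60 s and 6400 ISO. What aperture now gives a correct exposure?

f/1.0

Scene light: 3 stops darker.
Shutter speed: 1/4 → 1/8 → 1/15 → 1/30 → 1/60 — 4 stops faster (darker).
ISO: 400 → 800 → 1600 → 3200 → 6400 — 4 stops raised (brighter).
Net so far: 3 stops darker. Aperture: f/2.8 → f/2 → f/1.4 → f/1.0.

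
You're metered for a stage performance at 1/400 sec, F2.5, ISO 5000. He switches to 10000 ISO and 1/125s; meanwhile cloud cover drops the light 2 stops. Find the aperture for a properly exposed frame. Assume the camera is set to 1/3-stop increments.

f/3.2

Scene light: 2 stops darker.
ISO: 5000 → 6400 → 8000 → 10000 — 1 stop higher (brighter).
Shutter speed: 1/400 → 1/320 → 1/250 → 1/200 → 1/160 → 1/125 — 1 2/3 stops longer (brighter).
Net so far: 2/3 stop brighter. Aperture: f/2.5 → f/2.8 → f/3.2.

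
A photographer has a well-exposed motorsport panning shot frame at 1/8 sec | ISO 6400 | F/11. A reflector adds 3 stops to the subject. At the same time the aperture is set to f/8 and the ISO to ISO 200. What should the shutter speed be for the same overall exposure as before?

1/4s

Scene light: 3 stops brighter.
Aperture: f/11 → f/8 — 1 stop opened up (brighter).
ISO: 6400 → 3200 → 1600 → 800 → 400 → 200 — 5 stops lower (darker).
Net so far: 1 stop darker. Shutter speed: 1/8 → 1/4.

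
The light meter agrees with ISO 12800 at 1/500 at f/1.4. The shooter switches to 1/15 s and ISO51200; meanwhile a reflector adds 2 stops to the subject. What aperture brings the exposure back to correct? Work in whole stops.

f/32

Scene light: 2 stops brighter.
Shutter speed: 1/500 → 1/250 → 1/125 → 1/60 → 1/30 → 1/15 — 5 stops longer (brighter).
ISO: 12800 → 25600 → 51200 — 2 stops higher (brighter).
Net so far: 9 stops brighter. Aperture: f/1.4 → f/2 → f/2.8 → f/4 → f/5.6 → f/8 → f/11 → f/16 → f/22 → f/32.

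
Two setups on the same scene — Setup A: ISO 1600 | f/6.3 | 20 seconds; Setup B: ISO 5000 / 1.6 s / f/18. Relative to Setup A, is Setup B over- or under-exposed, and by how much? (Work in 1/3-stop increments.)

Aperture: f/6.3 → f/7.1 → f/8 → f/9 → f/10 → f/11 → f/13 → f/14 → f/16 → f/18 — 3 stops smaller aperture (darker).
Shutter speed: 20 → 15 → 13 → 10 → 8 → 6 → 5 → 4 → 3.2 → 2.5 → 2 → 1.6 — 3 2/3 stops faster (darker).
ISO: 1600 → 2000 → 2500 → 3200 → 4000 → 5000 — 1 2/3 stops raised (brighter).
Net: −3 −3 2/3 +1 2/3 = −5 stops.

5 stops darker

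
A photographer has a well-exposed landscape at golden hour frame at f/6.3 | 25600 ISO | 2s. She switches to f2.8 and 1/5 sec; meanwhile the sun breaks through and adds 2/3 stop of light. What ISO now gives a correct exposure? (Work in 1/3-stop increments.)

Scene light: 2/3 stop brighter.
Aperture: f/6.3 → f/5.6 → f/5 → f/4.5 → f/4 → f/3.5 → f/3.2 → f/2.8 — 2 1/3 stops larger aperture (brighter).
Shutter speed: 2 → 1.6 → 1.3 → 1 → 0.8 → 0.6 → 0.5 → 0.4 → 0.3 → 1/4 → 1/5 — 3 1/3 stops shorter (darker).
Net so far: 1/3 stop darker. ISO: 25600 → 32000.

ISO 32000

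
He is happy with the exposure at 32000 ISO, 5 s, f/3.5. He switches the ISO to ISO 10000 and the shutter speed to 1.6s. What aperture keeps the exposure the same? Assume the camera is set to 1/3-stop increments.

ISO: 32000 → 25600 → 20000 → 16000 → 12800 → 10000 — 1 2/3 stops lower (darker).
Shutter speed: 5 → 4 → 3.2 → 2.5 → 2 → 1.6 — 1 2/3 stops shorter (darker).
Net change so far: 3 1/3 stops darker. Offset with the aperture: f/3.5 → f/3.2 → f/2.8 → f/2.5 → f/2.2 → f/2 → f/1.8 → f/1.6 → f/1.4 → f/1.2 → f/1.1.

f/1.1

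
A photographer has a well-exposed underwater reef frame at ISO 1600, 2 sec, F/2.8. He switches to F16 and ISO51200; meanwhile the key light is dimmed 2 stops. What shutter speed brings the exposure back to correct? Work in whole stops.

Scene light: 2 stops darker.
Aperture: f/2.8 → f/4 → f/5.6 → f/8 → f/11 → f/16 — 5 stops narrower (darker).
ISO: 1600 → 3200 → 6400 → 12800 → 25600 → 51200 — 5 stops higher (brighter).
Net so far: 2 stops darker. Shutter speed: 2 → 4 → 8.

8 s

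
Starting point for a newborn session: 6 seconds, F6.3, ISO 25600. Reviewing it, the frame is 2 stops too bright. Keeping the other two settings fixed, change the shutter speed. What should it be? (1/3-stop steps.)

1.6 s

Overexposed by 2 stops → need 2 stops darker.
Shutter speed: 6 → 5 → 4 → 3.2 → 2.5 → 2 → 1.6.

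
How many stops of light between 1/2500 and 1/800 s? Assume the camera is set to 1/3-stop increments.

1/2500 → 1/2000 → 1/1600 → 1/1250 → 1/1000 → 1/800 — count the steps: 5 third-stops = 1 2/3 stops.

1 2/3 stops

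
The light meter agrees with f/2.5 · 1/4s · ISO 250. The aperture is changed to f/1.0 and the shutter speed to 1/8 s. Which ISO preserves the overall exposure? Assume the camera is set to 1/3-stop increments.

ISO 80

Aperture: f/2.5 → f/2.2 → f/2 → f/1.8 → f/1.6 → f/1.4 → f/1.2 → f/1.1 → f/1.0 — 2 2/3 stops larger aperture (brighter).
Shutter speed: 1/4 → 1/5 → 1/6 → 1/8 — 1 stop faster (darker).
Net change so far: 1 2/3 stops brighter. Offset with the ISO: 250 → 200 → 160 → 125 → 100 → 80.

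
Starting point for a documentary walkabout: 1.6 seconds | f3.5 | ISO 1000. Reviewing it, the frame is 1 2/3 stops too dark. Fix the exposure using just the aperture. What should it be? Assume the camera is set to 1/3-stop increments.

f/2

Underexposed by 1 2/3 stops → need 1 2/3 stops brighter.
Aperture: f/3.5 → f/3.2 → f/2.8 → f/2.5 → f/2.2 → f/2.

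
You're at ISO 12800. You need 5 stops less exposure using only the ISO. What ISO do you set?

ISO: 12800 → 6400 → 3200 → 1600 → 800 → 400 — 5 stops lower (darker).

ISO 400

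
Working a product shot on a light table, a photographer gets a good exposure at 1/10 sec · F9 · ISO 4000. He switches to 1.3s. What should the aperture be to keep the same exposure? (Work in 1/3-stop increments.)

f/32

Shutter speed: 1/10 → 1/8 → 1/6 → 1/5 → 1/4 → 0.3 → 0.4 → 0.5 → 0.6 → 0.8 → 1 → 1.3 — 3 2/3 stops longer (brighter).
Need 3 2/3 stops darker from the aperture: f/9 → f/10 → f/11 → f/13 → f/14 → f/16 → f/18 → f/20 → f/22 → f/25 → f/29 → f/32.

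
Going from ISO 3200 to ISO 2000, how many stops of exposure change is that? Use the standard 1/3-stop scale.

3200 → 2500 → 2000 — count the steps: 2 third-stops = 2/3 stop.

2/3 stop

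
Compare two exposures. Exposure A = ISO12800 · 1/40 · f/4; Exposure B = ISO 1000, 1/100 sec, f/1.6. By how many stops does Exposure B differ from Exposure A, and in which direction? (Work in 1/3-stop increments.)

Aperture: f/4 → f/3.5 → f/3.2 → f/2.8 → f/2.5 → f/2.2 → f/2 → f/1.8 → f/1.6 — 2 2/3 stops larger aperture (brighter).
Shutter speed: 1/40 → 1/50 → 1/60 → 1/80 → 1/100 — 1 1/3 stops shorter (darker).
ISO: 12800 → 10000 → 8000 → 6400 → 5000 → 4000 → 3200 → 2500 → 2000 → 1600 → 1250 → 1000 — 3 2/3 stops lower (darker).
Net: +2 2/3 −1 1/3 −3 2/3 = −2 1/3 stops.

2 1/3 stops darker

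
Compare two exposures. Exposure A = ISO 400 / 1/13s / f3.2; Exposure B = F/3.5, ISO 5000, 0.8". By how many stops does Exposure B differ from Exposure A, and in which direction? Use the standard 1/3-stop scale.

Aperture: f/3.2 → f/3.5 — 1/3 stop smaller aperture (darker).
Shutter speed: 1/13 → 1/10 → 1/8 → 1/6 → 1/5 → 1/4 → 0.3 → 0.4 → 0.5 → 0.6 → 0.8 — 3 1/3 stops slower (brighter).
ISO: 400 → 500 → 640 → 800 → 1000 → 1250 → 1600 → 2000 → 2500 → 3200 → 4000 → 5000 — 3 2/3 stops raised (brighter).
Net: −1/3 +3 1/3 +3 2/3 = +6 2/3 stops.

6 2/3 stops brighter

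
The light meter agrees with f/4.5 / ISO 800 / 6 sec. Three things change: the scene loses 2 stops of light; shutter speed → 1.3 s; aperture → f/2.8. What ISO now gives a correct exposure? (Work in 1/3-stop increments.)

ISO 6400

Scene light: 2 stops darker.
Shutter speed: 6 → 5 → 4 → 3.2 → 2.5 → 2 → 1.6 → 1.3 — 2 1/3 stops shorter (darker).
Aperture: f/4.5 → f/4 → f/3.5 → f/3.2 → f/2.8 — 1 1/3 stops opened up (brighter).
Net so far: 3 stops darker. ISO: 800 → 1000 → 1250 → 1600 → 2000 → 2500 → 3200 → 4000 → 5000 → 6400.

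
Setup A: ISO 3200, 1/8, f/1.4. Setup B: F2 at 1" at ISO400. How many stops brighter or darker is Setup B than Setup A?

Aperture: f/1.4 → f/2 — 1 stop stopped down (darker).
Shutter speed: 1/8 → 1/4 → 1/2 → 1 — 3 stops longer (brighter).
ISO: 3200 → 1600 → 800 → 400 — 3 stops dropped (darker).
Net: −1 +3 −3 = −1 stop.

1 stop darker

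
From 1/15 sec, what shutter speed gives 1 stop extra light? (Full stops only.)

Shutter speed: 1/15 → 1/8 — 1 stop longer (brighter).

1/8s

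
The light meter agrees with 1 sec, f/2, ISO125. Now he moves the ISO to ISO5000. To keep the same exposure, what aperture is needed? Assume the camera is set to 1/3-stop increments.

ISO: 125 → 160 → 200 → 250 → 320 → 400 → 500 → 640 → 800 → 1000 → 1250 → 1600 → 2000 → 2500 → 3200 → 4000 → 5000 — 5 1/3 stops higher (brighter).
Need 5 1/3 stops darker from the aperture: f/2 → f/2.2 → f/2.5 → f/2.8 → f/3.2 → f/3.5 → f/4 → f/4.5 → f/5 → f/5.6 → f/6.3 → f/7.1 → f/8 → f/9 → f/10 → f/11 → f/13.

f/13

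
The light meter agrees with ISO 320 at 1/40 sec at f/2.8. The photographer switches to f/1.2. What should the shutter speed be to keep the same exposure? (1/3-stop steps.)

Aperture: f/2.8 → f/2.5 → f/2.2 → f/2 → f/1.8 → f/1.6 → f/1.4 → f/1.2 — 2 1/3 stops opened up (brighter).
Need 2 1/3 stops darker from the shutter speed: 1/40 → 1/50 → 1/60 → 1/80 → 1/100 → 1/125 → 1/160 → 1/200.

1/200s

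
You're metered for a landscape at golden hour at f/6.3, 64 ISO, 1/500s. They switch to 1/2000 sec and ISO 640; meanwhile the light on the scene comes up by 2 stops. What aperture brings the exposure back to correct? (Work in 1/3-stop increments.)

f/20

Scene light: 2 stops brighter.
Shutter speed: 1/500 → 1/640 → 1/800 → 1/1000 → 1/1250 → 1/1600 → 1/2000 — 2 stops shorter (darker).
ISO: 64 → 80 → 100 → 125 → 160 → 200 → 250 → 320 → 400 → 500 → 640 — 3 1/3 stops higher (brighter).
Net so far: 3 1/3 stops brighter. Aperture: f/6.3 → f/7.1 → f/8 → f/9 → f/10 → f/11 → f/13 → f/14 → f/16 → f/18 → f/20.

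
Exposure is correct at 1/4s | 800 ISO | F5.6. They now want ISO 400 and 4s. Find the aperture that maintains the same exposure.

ISO: 800 → 400 — 1 stop lower (darker).
Shutter speed: 1/4 → 1/2 → 1 → 2 → 4 — 4 stops slower (brighter).
Net change so far: 3 stops brighter. Offset with the aperture: f/5.6 → f/8 → f/11 → f/16.

f/16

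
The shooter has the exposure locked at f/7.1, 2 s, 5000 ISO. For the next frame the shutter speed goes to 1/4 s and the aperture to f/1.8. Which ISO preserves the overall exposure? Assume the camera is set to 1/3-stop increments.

ISO 2500

Shutter speed: 2 → 1.6 → 1.3 → 1 → 0.8 → 0.6 → 0.5 → 0.4 → 0.3 → 1/4 — 3 stops faster (darker).
Aperture: f/7.1 → f/6.3 → f/5.6 → f/5 → f/4.5 → f/4 → f/3.5 → f/3.2 → f/2.8 → f/2.5 → f/2.2 → f/2 → f/1.8 — 4 stops larger aperture (brighter).
Net change so far: 1 stop brighter. Offset with the ISO: 5000 → 4000 → 3200 → 2500.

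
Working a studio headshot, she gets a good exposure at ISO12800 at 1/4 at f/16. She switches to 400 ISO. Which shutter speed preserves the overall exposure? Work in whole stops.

ISO: 12800 → 6400 → 3200 → 1600 → 800 → 400 — 5 stops lower (darker).
Need 5 stops brighter from the shutter speed: 1/4 → 1/2 → 1 → 2 → 4 → 8.

8 s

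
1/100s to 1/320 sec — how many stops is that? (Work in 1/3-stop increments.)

1 2/3 stops

1/100 → 1/125 → 1/160 → 1/200 → 1/250 → 1/320 — count the steps: 5 third-stops = 1 2/3 stops.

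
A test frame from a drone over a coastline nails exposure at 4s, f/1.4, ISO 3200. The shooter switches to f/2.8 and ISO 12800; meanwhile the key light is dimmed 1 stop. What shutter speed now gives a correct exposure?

8 s

Scene light: 1 stop darker.
Aperture: f/1.4 → f/2 → f/2.8 — 2 stops narrower (darker).
ISO: 3200 → 6400 → 12800 — 2 stops higher (brighter).
Net so far: 1 stop darker. Shutter speed: 4 → 8.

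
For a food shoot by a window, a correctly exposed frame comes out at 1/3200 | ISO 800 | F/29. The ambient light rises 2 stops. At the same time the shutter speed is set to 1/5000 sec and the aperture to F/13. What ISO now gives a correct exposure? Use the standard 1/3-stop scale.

ISO 64

Scene light: 2 stops brighter.
Shutter speed: 1/3200 → 1/4000 → 1/5000 — 2/3 stop shorter (darker).
Aperture: f/29 → f/25 → f/22 → f/20 → f/18 → f/16 → f/14 → f/13 — 2 1/3 stops opened up (brighter).
Net so far: 3 2/3 stops brighter. ISO: 800 → 640 → 500 → 400 → 320 → 250 → 200 → 160 → 125 → 100 → 80 → 64.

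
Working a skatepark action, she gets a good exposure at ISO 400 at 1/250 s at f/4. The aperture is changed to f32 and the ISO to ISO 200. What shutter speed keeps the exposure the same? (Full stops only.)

1/2s

Aperture: f/4 → f/5.6 → f/8 → f/11 → f/16 → f/22 → f/32 — 6 stops smaller aperture (darker).
ISO: 400 → 200 — 1 stop dropped (darker).
Net change so far: 7 stops darker. Offset with the shutter speed: 1/250 → 1/125 → 1/60 → 1/30 → 1/15 → 1/8 → 1/4 → 1/2.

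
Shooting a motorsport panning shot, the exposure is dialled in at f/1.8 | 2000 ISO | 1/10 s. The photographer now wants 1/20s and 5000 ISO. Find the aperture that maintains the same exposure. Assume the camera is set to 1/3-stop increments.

Shutter speed: 1/10 → 1/13 → 1/15 → 1/20 — 1 stop shorter (darker).
ISO: 2000 → 2500 → 3200 → 4000 → 5000 — 1 1/3 stops raised (brighter).
Net change so far: 1/3 stop brighter. Offset with the aperture: f/1.8 → f/2.

f/2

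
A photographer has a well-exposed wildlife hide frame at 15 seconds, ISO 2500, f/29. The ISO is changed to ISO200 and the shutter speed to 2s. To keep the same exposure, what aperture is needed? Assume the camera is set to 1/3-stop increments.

ISO: 2500 → 2000 → 1600 → 1250 → 1000 → 800 → 640 → 500 → 400 → 320 → 250 → 200 — 3 2/3 stops dropped (darker).
Shutter speed: 15 → 13 → 10 → 8 → 6 → 5 → 4 → 3.2 → 2.5 → 2 — 3 stops shorter (darker).
Net change so far: 6 2/3 stops darker. Offset with the aperture: f/29 → f/25 → f/22 → f/20 → f/18 → f/16 → f/14 → f/13 → f/11 → f/10 → f/9 → f/8 → f/7.1 → f/6.3 → f/5.6 → f/5 → f/4.5 → f/4 → f/3.5 → f/3.2 → f/2.8.

f/2.8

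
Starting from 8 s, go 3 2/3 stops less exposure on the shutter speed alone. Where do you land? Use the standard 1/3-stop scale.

Shutter speed: 8 → 6 → 5 → 4 → 3.2 → 2.5 → 2 → 1.6 → 1.3 → 1 → 0.8 → 0.6 — 3 2/3 stops shorter (darker).

0.6 s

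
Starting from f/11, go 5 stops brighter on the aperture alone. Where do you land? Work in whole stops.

Aperture: f/11 → f/8 → f/5.6 → f/4 → f/2.8 → f/2 — 5 stops larger aperture (brighter).

f/2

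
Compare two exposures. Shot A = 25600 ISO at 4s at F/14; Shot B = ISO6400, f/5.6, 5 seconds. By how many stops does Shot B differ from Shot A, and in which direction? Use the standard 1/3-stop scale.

Aperture: f/14 → f/13 → f/11 → f/10 → f/9 → f/8 → f/7.1 → f/6.3 → f/5.6 — 2 2/3 stops opened up (brighter).
Shutter speed: 4 → 5 — 1/3 stop longer (brighter).
ISO: 25600 → 20000 → 16000 → 12800 → 10000 → 8000 → 6400 — 2 stops lower (darker).
Net: +2 2/3 +1/3 −2 = +1 stop.

1 stop brighter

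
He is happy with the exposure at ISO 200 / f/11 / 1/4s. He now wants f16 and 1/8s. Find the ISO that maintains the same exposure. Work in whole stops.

ISO 800

Aperture: f/11 → f/16 — 1 stop stopped down (darker).
Shutter speed: 1/4 → 1/8 — 1 stop shorter (darker).
Net change so far: 2 stops darker. Offset with the ISO: 200 → 400 → 800.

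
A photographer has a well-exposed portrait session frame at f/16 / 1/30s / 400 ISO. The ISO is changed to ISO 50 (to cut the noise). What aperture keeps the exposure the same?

f/5.6

ISO: 400 → 200 → 100 → 50 — 3 stops dropped (darker).
Need 3 stops brighter from the aperture: f/16 → f/11 → f/8 → f/5.6.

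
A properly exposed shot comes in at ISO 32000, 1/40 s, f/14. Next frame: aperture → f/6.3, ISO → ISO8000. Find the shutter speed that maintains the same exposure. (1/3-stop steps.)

Aperture: f/14 → f/13 → f/11 → f/10 → f/9 → f/8 → f/7.1 → f/6.3 — 2 1/3 stops wider (brighter).
ISO: 32000 → 25600 → 20000 → 16000 → 12800 → 10000 → 8000 — 2 stops dropped (darker).
Net change so far: 1/3 stop brighter. Offset with the shutter speed: 1/40 → 1/50.

1/50s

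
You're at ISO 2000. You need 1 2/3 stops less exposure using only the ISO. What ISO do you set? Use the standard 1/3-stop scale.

ISO: 2000 → 1600 → 1250 → 1000 → 800 → 640 — 1 2/3 stops lower (darker).

ISO 640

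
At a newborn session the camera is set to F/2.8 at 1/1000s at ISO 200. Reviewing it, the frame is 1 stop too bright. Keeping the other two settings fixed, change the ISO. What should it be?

Overexposed by 1 stop → need 1 stop darker.
ISO: 200 → 100.

ISO 100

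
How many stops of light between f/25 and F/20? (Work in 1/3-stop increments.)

f/25 → f/22 → f/20 — count the steps: 2 third-stops = 2/3 stop.

2/3 stop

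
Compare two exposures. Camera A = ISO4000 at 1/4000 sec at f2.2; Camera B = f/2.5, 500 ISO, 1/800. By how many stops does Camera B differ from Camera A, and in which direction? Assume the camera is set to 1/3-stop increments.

Aperture: f/2.2 → f/2.5 — 1/3 stop narrower (darker).
Shutter speed: 1/4000 → 1/3200 → 1/2500 → 1/2000 → 1/1600 → 1/1250 → 1/1000 → 1/800 — 2 1/3 stops longer (brighter).
ISO: 4000 → 3200 → 2500 → 2000 → 1600 → 1250 → 1000 → 800 → 640 → 500 — 3 stops dropped (darker).
Net: −1/3 +2 1/3 −3 = −1 stop.

1 stop darker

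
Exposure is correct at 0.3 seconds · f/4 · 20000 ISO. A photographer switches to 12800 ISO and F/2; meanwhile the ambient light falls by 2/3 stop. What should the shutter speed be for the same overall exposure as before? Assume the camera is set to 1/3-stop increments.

1/5s

Scene light: 2/3 stop darker.
ISO: 20000 → 16000 → 12800 — 2/3 stop lower (darker).
Aperture: f/4 → f/3.5 → f/3.2 → f/2.8 → f/2.5 → f/2.2 → f/2 — 2 stops wider (brighter).
Net so far: 2/3 stop brighter. Shutter speed: 0.3 → 1/4 → 1/5.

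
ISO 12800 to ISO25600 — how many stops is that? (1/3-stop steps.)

1 stop

12800 → 16000 → 20000 → 25600 — count the steps: 3 third-stops = 1 stop.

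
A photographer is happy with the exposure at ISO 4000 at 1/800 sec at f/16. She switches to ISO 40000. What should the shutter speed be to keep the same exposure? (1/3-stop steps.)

1/8000s

ISO: 4000 → 5000 → 6400 → 8000 → 10000 → 12800 → 16000 → 20000 → 25600 → 32000 → 40000 — 3 1/3 stops raised (brighter).
Need 3 1/3 stops darker from the shutter speed: 1/800 → 1/1000 → 1/1250 → 1/1600 → 1/2000 → 1/2500 → 1/3200 → 1/4000 → 1/5000 → 1/6400 → 1/8000.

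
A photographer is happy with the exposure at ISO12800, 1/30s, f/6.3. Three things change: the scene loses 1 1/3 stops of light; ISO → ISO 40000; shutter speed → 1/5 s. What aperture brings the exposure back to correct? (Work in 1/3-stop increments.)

f/18

Scene light: 1 1/3 stops darker.
ISO: 12800 → 16000 → 20000 → 25600 → 32000 → 40000 — 1 2/3 stops higher (brighter).
Shutter speed: 1/30 → 1/25 → 1/20 → 1/15 → 1/13 → 1/10 → 1/8 → 1/6 → 1/5 — 2 2/3 stops slower (brighter).
Net so far: 3 stops brighter. Aperture: f/6.3 → f/7.1 → f/8 → f/9 → f/10 → f/11 → f/13 → f/14 → f/16 → f/18.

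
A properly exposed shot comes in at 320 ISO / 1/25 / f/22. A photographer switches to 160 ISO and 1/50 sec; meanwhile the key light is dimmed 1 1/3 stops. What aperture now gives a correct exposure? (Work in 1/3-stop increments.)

f/7.1

Scene light: 1 1/3 stops darker.
ISO: 320 → 250 → 200 → 160 — 1 stop dropped (darker).
Shutter speed: 1/25 → 1/30 → 1/40 → 1/50 — 1 stop faster (darker).
Net so far: 3 1/3 stops darker. Aperture: f/22 → f/20 → f/18 → f/16 → f/14 → f/13 → f/11 → f/10 → f/9 → f/8 → f/7.1.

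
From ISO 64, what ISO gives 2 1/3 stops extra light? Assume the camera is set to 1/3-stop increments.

ISO: 64 → 80 → 100 → 125 → 160 → 200 → 250 → 320 — 2 1/3 stops higher (brighter).

ISO 320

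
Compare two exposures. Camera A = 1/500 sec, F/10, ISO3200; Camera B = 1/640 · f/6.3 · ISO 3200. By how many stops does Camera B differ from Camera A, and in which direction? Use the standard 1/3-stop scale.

1 stop brighter

Aperture: f/10 → f/9 → f/8 → f/7.1 → f/6.3 — 1 1/3 stops larger aperture (brighter).
Shutter speed: 1/500 → 1/640 — 1/3 stop faster (darker).
ISO: unchanged.
Net: +1 1/3 −1/3 = +1 stop.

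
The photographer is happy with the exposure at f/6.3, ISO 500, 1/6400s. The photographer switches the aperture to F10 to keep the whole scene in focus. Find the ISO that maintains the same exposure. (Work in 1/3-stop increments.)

ISO 1250

Aperture: f/6.3 → f/7.1 → f/8 → f/9 → f/10 — 1 1/3 stops narrower (darker).
Need 1 1/3 stops brighter from the ISO: 500 → 640 → 800 → 1000 → 1250.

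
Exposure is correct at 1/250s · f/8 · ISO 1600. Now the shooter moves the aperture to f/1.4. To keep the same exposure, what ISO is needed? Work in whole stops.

ISO 50

Aperture: f/8 → f/5.6 → f/4 → f/2.8 → f/2 → f/1.4 — 5 stops larger aperture (brighter).
Need 5 stops darker from the ISO: 1600 → 800 → 400 → 200 → 100 → 50.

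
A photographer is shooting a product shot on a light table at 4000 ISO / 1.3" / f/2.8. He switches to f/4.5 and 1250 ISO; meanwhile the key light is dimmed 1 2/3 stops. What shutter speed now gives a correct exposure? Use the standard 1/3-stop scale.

30 s

Scene light: 1 2/3 stops darker.
Aperture: f/2.8 → f/3.2 → f/3.5 → f/4 → f/4.5 — 1 1/3 stops narrower (darker).
ISO: 4000 → 3200 → 2500 → 2000 → 1600 → 1250 — 1 2/3 stops lower (darker).
Net so far: 4 2/3 stops darker. Shutter speed: 1.3 → 1.6 → 2 → 2.5 → 3.2 → 4 → 5 → 6 → 8 → 10 → 13 → 15 → 20 → 25 → 30.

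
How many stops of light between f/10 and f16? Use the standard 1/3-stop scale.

1 1/3 stops

f/10 → f/11 → f/13 → f/14 → f/16 — count the steps: 4 third-stops = 1 1/3 stops.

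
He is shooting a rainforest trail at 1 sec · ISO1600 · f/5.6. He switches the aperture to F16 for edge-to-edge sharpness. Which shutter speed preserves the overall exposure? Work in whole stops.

8 s

Aperture: f/5.6 → f/8 → f/11 → f/16 — 3 stops stopped down (darker).
Need 3 stops brighter from the shutter speed: 1 → 2 → 4 → 8.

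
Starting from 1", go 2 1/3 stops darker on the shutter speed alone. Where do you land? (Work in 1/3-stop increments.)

Shutter speed: 1 → 0.8 → 0.6 → 0.5 → 0.4 → 0.3 → 1/4 → 1/5 — 2 1/3 stops shorter (darker).

1/5s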